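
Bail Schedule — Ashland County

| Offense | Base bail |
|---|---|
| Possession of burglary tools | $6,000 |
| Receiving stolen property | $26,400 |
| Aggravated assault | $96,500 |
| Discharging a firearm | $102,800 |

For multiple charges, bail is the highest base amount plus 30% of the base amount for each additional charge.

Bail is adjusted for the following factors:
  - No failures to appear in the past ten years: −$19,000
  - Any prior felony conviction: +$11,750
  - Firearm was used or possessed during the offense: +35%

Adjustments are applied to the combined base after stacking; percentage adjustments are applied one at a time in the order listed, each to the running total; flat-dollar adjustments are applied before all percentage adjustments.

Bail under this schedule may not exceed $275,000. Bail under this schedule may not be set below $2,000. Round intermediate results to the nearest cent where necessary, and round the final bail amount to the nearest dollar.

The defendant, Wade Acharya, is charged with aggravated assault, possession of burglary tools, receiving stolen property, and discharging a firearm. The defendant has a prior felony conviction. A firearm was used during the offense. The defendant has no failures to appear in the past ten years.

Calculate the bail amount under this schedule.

Base amounts from the schedule: aggravated assault $96,500; possession of burglary tools $6,000; receiving stolen property $26,400; discharging a firearm $102,800.
Stacking rule: highest base plus 30% of each additional charge. Highest is discharging a firearm at $102,800. Additional: $96,500 × 30% = $28,950; $6,000 × 30% = $1,800; $26,400 × 30% = $7,920. Combined base = $102,800 + $38,670 = $141,470.
No failures to appear in the past ten years (−$19,000 flat): $141,470 − $19,000 = $122,470.
Any prior felony conviction (+$11,750 flat): $122,470 + $11,750 = $134,220.
Firearm was used or possessed during the offense (+35%): $134,220 × 1.35 = $181,197.
$181,197 is within the $275,000 maximum.
$181,197 is at or above the $2,000 minimum.

$181,197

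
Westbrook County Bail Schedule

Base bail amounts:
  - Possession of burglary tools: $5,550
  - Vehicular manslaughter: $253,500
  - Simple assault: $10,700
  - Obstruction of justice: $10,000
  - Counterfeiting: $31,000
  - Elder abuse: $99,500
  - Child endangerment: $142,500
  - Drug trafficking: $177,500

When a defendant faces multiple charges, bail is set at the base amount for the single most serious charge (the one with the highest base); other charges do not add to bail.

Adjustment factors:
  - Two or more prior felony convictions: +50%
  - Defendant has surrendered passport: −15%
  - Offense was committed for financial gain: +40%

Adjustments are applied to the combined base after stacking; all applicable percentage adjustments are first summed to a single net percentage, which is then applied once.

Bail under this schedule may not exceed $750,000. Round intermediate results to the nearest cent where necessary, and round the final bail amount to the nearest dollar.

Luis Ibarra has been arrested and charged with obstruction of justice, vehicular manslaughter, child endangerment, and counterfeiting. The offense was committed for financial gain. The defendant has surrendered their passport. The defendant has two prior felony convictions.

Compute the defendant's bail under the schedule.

Base amounts from the schedule: obstruction of justice $10,000; vehicular manslaughter $253,500; child endangerment $142,500; counterfeiting $31,000.
Stacking rule: use the highest base only. Highest is vehicular manslaughter at $253,500. Combined base = $253,500.
Net percentage adjustment: +50% −15% +40% = +75%. $253,500 × 1.75 = $443,625.
$443,625 is within the $750,000 maximum.

$443,625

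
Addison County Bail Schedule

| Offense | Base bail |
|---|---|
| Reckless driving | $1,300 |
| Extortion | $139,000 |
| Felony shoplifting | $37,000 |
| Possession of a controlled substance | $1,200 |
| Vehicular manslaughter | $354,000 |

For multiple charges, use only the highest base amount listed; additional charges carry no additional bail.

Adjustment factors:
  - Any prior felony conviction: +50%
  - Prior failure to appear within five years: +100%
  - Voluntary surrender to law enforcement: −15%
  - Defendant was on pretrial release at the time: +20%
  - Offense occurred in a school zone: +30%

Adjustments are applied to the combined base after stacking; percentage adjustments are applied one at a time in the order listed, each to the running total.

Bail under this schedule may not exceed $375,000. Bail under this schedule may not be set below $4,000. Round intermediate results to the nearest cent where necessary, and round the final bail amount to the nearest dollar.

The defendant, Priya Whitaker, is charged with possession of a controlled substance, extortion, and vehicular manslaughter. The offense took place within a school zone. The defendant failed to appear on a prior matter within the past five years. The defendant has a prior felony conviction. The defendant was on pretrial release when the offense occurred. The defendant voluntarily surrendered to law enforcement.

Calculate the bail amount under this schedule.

Base amounts from the schedule: possession of a controlled substance $1,200; extortion $139,000; vehicular manslaughter $354,000.
Stacking rule: use the highest base only. Highest is vehicular manslaughter at $354,000. Combined base = $354,000.
Any prior felony conviction (+50%): $354,000 × 1.5 = $531,000.
Prior failure to appear within five years (+100%): $531,000 × 2 = $1,062,000.
Voluntary surrender to law enforcement (−15%): $1,062,000 × 0.85 = $902,700.
Defendant was on pretrial release at the time (+20%): $902,700 × 1.2 = $1,083,240.
Offense occurred in a school zone (+30%): $1,083,240 × 1.3 = $1,408,212.
Result $1,408,212 exceeds the maximum of $375,000; bail is capped at $375,000.
$375,000 is at or above the $4,000 minimum.

$375,000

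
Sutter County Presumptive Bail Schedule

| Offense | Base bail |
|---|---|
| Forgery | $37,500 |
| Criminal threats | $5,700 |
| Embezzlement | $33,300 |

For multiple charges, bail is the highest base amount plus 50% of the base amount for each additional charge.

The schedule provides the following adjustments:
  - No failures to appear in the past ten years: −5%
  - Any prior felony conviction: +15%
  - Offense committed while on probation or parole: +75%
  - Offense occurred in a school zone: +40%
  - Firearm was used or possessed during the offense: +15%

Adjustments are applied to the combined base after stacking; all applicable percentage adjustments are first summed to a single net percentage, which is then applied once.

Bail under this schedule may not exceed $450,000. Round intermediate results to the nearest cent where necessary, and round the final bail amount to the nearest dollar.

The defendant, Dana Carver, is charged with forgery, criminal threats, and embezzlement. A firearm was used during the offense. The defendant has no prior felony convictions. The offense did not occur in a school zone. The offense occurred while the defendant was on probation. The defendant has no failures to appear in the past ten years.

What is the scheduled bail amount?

Base amounts from the schedule: forgery $37,500; criminal threats $5,700; embezzlement $33,300.
Stacking rule: highest base plus 50% of each additional charge. Highest is forgery at $37,500. Additional: $5,700 × 50% = $2,850; $33,300 × 50% = $16,650. Combined base = $37,500 + $19,500 = $57,000.
Net percentage adjustment: −5% +75% +15% = +85%. $57,000 × 1.85 = $105,450.
$105,450 is within the $450,000 maximum.

$105,450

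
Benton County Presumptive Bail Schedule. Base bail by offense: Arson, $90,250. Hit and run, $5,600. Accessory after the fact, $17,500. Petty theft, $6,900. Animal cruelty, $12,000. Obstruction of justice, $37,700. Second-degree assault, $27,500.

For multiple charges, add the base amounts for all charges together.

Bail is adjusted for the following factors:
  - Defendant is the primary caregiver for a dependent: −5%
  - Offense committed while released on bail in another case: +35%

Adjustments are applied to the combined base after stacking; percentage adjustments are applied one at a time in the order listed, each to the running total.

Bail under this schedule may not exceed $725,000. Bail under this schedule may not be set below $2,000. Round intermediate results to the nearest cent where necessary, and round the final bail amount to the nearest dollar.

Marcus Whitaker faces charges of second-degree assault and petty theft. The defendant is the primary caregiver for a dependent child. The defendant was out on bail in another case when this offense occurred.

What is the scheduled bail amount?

Base amounts from the schedule: second-degree assault $27,500; petty theft $6,900.
Stacking rule: sum of all bases. $27,500 + $6,900 = $34,400.
Defendant is the primary caregiver for a dependent (−5%): $34,400 × 0.95 = $32,680.
Offense committed while released on bail in another case (+35%): $32,680 × 1.35 = $44,118.
$44,118 is within the $725,000 maximum.
$44,118 is at or above the $2,000 minimum.

$44,118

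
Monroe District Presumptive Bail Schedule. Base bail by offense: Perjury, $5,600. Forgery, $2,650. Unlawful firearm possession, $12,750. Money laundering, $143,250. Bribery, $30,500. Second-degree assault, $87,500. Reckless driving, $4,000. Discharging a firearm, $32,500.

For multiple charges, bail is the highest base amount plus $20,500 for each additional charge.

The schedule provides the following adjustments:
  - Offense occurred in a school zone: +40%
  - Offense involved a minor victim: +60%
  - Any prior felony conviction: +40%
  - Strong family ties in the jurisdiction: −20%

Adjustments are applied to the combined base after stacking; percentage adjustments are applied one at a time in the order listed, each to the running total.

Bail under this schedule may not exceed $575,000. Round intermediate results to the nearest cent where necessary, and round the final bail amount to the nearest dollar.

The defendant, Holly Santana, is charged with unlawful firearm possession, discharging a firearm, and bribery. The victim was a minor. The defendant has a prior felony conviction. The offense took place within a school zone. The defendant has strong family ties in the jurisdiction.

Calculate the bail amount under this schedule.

$184,397

Base amounts from the schedule: unlawful firearm possession $12,750; discharging a firearm $32,500; bribery $30,500.
Stacking rule: highest base plus $20,500 per additional charge. Highest is discharging a firearm at $32,500; 2 additional charges → +$41,000. Combined base = $73,500.
Offense occurred in a school zone (+40%): $73,500 × 1.4 = $102,900.
Offense involved a minor victim (+60%): $102,900 × 1.6 = $164,640.
Any prior felony conviction (+40%): $164,640 × 1.4 = $230,496.
Strong family ties in the jurisdiction (−20%): $230,496 × 0.8 = $184,396.80.
$184,396.80 is within the $575,000 maximum.
Rounded to the nearest dollar: $184,397.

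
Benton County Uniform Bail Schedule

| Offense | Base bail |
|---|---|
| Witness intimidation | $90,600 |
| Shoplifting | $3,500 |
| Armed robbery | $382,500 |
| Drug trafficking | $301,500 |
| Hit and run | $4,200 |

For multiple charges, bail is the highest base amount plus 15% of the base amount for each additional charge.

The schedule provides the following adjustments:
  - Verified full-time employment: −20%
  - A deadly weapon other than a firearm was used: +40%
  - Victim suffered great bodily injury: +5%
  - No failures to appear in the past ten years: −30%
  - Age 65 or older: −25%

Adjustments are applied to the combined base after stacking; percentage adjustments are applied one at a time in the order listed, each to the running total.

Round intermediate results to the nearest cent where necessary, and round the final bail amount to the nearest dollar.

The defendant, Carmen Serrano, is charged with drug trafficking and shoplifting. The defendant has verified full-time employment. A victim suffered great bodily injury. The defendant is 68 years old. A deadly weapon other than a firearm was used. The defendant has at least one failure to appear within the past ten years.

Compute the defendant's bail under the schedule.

Base amounts from the schedule: drug trafficking $301,500; shoplifting $3,500.
Stacking rule: highest base plus 15% of each additional charge. Highest is drug trafficking at $301,500. Additional: $3,500 × 15% = $525. Combined base = $301,500 + $525 = $302,025.
Verified full-time employment (−20%): $302,025 × 0.8 = $241,620.
A deadly weapon other than a firearm was used (+40%): $241,620 × 1.4 = $338,268.
Victim suffered great bodily injury (+5%): $338,268 × 1.05 = $355,181.40.
Age 65 or older (−25%): $355,181.40 × 0.75 = $266,386.05.
Rounded to the nearest dollar: $266,386.

$266,386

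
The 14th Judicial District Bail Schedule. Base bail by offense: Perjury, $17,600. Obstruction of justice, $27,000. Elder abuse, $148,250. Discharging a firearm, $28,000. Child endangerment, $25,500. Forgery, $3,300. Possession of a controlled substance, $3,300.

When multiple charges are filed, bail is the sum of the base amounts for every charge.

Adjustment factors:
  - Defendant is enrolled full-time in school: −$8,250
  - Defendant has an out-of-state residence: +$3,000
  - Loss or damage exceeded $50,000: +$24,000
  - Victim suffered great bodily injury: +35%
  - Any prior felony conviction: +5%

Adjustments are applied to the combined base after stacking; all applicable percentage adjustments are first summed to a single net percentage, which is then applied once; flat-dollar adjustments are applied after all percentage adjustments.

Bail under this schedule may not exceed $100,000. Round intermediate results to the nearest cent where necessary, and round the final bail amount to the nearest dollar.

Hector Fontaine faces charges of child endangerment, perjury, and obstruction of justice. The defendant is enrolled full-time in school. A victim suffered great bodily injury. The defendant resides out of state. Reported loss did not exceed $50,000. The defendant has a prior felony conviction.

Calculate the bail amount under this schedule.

$92,890

Base amounts from the schedule: child endangerment $25,500; perjury $17,600; obstruction of justice $27,000.
Stacking rule: sum of all bases. $25,500 + $17,600 + $27,000 = $70,100.
Net percentage adjustment: +35% +5% = +40%. $70,100 × 1.4 = $98,140.
Defendant is enrolled full-time in school (−$8,250 flat): $98,140 − $8,250 = $89,890.
Defendant has an out-of-state residence (+$3,000 flat): $89,890 + $3,000 = $92,890.
$92,890 is within the $100,000 maximum.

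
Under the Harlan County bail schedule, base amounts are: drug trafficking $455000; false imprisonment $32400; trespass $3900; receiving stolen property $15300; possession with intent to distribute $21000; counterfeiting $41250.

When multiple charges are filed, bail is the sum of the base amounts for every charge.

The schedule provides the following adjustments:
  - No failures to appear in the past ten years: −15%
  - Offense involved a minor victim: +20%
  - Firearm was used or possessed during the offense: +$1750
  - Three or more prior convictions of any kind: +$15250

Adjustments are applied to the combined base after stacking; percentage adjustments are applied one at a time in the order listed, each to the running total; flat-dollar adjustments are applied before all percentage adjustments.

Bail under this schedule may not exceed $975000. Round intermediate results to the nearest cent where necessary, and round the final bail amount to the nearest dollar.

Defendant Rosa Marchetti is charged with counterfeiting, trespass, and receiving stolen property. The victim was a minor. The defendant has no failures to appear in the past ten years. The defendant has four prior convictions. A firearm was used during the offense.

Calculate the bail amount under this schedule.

$78999

Base amounts from the schedule: counterfeiting $41250; trespass $3900; receiving stolen property $15300.
Stacking rule: sum of all bases. $41250 + $3900 + $15300 = $60450.
Firearm was used or possessed during the offense (+$1750 flat): $60450 + $1750 = $62200.
Three or more prior convictions of any kind (+$15250 flat): $62200 + $15250 = $77450.
No failures to appear in the past ten years (−15%): $77450 × 0.85 = $65832.50.
Offense involved a minor victim (+20%): $65832.50 × 1.2 = $78999.
$78999 is within the $975000 maximum.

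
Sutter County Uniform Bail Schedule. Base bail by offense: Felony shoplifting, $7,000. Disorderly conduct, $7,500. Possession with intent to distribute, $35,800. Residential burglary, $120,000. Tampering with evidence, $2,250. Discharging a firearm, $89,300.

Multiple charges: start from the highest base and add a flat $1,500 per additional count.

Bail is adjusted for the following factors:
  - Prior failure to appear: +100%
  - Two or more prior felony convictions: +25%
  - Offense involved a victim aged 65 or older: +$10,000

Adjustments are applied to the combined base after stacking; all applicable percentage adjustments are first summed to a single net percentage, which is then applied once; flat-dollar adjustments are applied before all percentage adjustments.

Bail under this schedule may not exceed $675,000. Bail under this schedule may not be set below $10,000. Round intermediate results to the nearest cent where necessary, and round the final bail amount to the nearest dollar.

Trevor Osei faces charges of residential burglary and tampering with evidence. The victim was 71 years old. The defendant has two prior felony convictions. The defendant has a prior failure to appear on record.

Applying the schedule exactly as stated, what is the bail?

$295,875

Base amounts from the schedule: residential burglary $120,000; tampering with evidence $2,250.
Stacking rule: highest base plus $1,500 per additional charge. Highest is residential burglary at $120,000; 1 additional charge → +$1,500. Combined base = $121,500.
Offense involved a victim aged 65 or older (+$10,000 flat): $121,500 + $10,000 = $131,500.
Net percentage adjustment: +100% +25% = +125%. $131,500 × 2.25 = $295,875.
$295,875 is within the $675,000 maximum.
$295,875 is at or above the $10,000 minimum.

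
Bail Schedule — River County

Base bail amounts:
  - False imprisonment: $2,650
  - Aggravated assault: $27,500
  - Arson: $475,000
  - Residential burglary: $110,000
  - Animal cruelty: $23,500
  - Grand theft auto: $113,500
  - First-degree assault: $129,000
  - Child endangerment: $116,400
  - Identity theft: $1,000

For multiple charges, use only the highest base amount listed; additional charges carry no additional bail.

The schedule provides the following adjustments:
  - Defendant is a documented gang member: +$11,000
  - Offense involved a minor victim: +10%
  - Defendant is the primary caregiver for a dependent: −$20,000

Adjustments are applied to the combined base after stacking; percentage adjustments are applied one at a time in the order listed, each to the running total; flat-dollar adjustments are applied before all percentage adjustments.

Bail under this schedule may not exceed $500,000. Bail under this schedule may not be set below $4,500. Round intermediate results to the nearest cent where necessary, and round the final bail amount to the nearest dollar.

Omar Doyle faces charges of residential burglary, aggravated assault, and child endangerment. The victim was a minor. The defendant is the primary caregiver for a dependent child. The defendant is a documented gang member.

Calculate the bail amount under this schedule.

Base amounts from the schedule: residential burglary $110,000; aggravated assault $27,500; child endangerment $116,400.
Stacking rule: use the highest base only. Highest is child endangerment at $116,400. Combined base = $116,400.
Defendant is a documented gang member (+$11,000 flat): $116,400 + $11,000 = $127,400.
Defendant is the primary caregiver for a dependent (−$20,000 flat): $127,400 − $20,000 = $107,400.
Offense involved a minor victim (+10%): $107,400 × 1.1 = $118,140.
$118,140 is within the $500,000 maximum.
$118,140 is at or above the $4,500 minimum.

$118,140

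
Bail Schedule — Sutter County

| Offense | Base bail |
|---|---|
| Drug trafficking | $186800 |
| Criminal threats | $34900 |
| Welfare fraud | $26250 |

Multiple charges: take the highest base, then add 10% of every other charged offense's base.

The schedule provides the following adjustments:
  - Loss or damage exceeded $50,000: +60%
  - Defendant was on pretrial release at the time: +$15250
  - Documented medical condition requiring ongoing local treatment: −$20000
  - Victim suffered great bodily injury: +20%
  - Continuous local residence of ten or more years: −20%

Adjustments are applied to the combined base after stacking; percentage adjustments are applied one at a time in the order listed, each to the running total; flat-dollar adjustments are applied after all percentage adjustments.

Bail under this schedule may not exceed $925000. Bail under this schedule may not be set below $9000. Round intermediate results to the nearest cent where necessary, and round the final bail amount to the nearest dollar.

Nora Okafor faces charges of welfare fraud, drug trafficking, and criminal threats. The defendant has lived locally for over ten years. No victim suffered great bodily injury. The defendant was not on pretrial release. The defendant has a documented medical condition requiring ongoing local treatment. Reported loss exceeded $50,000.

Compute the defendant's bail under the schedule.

Base amounts from the schedule: welfare fraud $26250; drug trafficking $186800; criminal threats $34900.
Stacking rule: highest base plus 10% of each additional charge. Highest is drug trafficking at $186800. Additional: $26250 × 10% = $2625; $34900 × 10% = $3490. Combined base = $186800 + $6115 = $192915.
Loss or damage exceeded $50,000 (+60%): $192915 × 1.6 = $308664.
Continuous local residence of ten or more years (−20%): $308664 × 0.8 = $246931.20.
Documented medical condition requiring ongoing local treatment (−$20000 flat): $246931.20 − $20000 = $226931.20.
$226931.20 is within the $925000 maximum.
$226931.20 is at or above the $9000 minimum.
Rounded to the nearest dollar: $226931.

$226931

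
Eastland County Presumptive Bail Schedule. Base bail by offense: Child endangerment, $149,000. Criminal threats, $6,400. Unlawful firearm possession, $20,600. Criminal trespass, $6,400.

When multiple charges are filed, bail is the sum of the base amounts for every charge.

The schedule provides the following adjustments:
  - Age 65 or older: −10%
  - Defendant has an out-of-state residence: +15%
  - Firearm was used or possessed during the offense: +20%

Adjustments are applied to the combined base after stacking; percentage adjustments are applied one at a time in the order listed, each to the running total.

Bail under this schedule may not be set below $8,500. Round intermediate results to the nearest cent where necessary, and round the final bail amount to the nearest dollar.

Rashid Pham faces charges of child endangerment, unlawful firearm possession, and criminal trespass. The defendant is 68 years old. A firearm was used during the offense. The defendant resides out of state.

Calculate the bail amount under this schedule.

Base amounts from the schedule: child endangerment $149,000; unlawful firearm possession $20,600; criminal trespass $6,400.
Stacking rule: sum of all bases. $149,000 + $20,600 + $6,400 = $176,000.
Age 65 or older (−10%): $176,000 × 0.9 = $158,400.
Defendant has an out-of-state residence (+15%): $158,400 × 1.15 = $182,160.
Firearm was used or possessed during the offense (+20%): $182,160 × 1.2 = $218,592.
$218,592 is at or above the $8,500 minimum.

$218,592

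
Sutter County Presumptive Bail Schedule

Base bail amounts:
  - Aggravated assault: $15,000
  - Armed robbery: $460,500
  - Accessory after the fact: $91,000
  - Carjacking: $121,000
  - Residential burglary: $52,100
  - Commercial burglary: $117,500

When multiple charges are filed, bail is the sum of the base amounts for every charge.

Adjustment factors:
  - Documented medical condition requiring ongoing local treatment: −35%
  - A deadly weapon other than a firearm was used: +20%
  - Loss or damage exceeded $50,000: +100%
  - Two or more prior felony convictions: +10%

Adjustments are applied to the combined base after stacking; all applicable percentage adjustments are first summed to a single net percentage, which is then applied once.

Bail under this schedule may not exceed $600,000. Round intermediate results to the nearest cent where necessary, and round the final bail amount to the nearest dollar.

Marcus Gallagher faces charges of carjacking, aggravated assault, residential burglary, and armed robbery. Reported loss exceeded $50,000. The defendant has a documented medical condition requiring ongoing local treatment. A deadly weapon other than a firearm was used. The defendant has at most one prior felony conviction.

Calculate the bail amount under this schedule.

Base amounts from the schedule: carjacking $121,000; aggravated assault $15,000; residential burglary $52,100; armed robbery $460,500.
Stacking rule: sum of all bases. $121,000 + $15,000 + $52,100 + $460,500 = $648,600.
Net percentage adjustment: −35% +20% +100% = +85%. $648,600 × 1.85 = $1,199,910.
Result $1,199,910 exceeds the maximum of $600,000; bail is capped at $600,000.

$600,000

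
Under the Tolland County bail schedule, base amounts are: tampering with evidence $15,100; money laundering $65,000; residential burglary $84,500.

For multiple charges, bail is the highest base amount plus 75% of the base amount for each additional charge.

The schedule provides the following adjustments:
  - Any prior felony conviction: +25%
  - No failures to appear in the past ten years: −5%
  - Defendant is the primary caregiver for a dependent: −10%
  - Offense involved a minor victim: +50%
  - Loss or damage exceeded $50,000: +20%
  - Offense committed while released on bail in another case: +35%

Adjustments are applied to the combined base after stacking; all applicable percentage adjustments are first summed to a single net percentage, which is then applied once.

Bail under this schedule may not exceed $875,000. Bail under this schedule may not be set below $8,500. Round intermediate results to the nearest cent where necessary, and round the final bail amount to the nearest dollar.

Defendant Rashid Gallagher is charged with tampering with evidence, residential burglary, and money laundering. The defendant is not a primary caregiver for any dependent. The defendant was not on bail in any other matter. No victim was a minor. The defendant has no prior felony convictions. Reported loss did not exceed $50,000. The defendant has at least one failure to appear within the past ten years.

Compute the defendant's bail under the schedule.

$144,575

Base amounts from the schedule: tampering with evidence $15,100; residential burglary $84,500; money laundering $65,000.
Stacking rule: highest base plus 75% of each additional charge. Highest is residential burglary at $84,500. Additional: $15,100 × 75% = $11,325; $65,000 × 75% = $48,750. Combined base = $84,500 + $60,075 = $144,575.
No adjustment factors apply to this defendant.
$144,575 is within the $875,000 maximum.
$144,575 is at or above the $8,500 minimum.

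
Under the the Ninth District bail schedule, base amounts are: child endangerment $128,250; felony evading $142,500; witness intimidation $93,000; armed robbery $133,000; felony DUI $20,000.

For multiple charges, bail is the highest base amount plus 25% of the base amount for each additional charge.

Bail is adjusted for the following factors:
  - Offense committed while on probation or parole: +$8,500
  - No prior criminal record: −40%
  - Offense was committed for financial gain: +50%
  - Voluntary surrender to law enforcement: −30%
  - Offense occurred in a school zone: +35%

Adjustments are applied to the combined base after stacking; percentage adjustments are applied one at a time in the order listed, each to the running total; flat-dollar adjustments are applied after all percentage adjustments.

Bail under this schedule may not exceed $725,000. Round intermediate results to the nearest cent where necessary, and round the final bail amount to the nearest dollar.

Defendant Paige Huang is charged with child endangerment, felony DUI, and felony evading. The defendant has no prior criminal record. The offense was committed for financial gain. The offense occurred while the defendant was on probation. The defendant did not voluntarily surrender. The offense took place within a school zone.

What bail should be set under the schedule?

$226,668

Base amounts from the schedule: child endangerment $128,250; felony DUI $20,000; felony evading $142,500.
Stacking rule: highest base plus 25% of each additional charge. Highest is felony evading at $142,500. Additional: $128,250 × 25% = $32,062.50; $20,000 × 25% = $5,000. Combined base = $142,500 + $37,062.50 = $179,562.50.
No prior criminal record (−40%): $179,562.50 × 0.6 = $107,737.50.
Offense was committed for financial gain (+50%): $107,737.50 × 1.5 = $161,606.25.
Offense occurred in a school zone (+35%): $161,606.25 × 1.35 = $218,168.44.
Offense committed while on probation or parole (+$8,500 flat): $218,168.44 + $8,500 = $226,668.44.
$226,668.44 is within the $725,000 maximum.
Rounded to the nearest dollar: $226,668.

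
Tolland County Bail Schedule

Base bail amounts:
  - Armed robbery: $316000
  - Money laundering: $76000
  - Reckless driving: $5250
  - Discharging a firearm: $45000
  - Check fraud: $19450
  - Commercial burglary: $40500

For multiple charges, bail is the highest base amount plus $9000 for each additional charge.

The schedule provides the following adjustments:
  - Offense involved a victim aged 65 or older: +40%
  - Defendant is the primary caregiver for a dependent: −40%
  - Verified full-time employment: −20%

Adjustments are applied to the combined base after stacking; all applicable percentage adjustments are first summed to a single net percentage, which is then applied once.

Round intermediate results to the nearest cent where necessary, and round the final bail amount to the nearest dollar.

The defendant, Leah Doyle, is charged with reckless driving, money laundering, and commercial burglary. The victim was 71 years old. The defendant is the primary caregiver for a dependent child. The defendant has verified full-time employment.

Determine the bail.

$75200

Base amounts from the schedule: reckless driving $5250; money laundering $76000; commercial burglary $40500.
Stacking rule: highest base plus $9000 per additional charge. Highest is money laundering at $76000; 2 additional charges → +$18000. Combined base = $94000.
Net percentage adjustment: +40% −40% −20% = −20%. $94000 × 0.8 = $75200.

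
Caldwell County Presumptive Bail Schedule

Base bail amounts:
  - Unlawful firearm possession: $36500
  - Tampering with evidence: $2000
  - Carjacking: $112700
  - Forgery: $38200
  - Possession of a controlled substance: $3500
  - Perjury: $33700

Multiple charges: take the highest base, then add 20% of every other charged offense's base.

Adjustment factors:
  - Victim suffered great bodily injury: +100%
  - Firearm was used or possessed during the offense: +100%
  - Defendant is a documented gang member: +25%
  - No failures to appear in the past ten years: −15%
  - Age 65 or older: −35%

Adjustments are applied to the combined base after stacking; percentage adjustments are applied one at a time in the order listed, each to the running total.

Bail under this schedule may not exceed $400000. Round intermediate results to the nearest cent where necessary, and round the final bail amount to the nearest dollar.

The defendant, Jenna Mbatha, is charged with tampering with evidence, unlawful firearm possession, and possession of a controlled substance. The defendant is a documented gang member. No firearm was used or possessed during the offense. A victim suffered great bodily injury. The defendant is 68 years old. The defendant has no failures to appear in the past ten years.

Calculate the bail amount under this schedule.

Base amounts from the schedule: tampering with evidence $2000; unlawful firearm possession $36500; possession of a controlled substance $3500.
Stacking rule: highest base plus 20% of each additional charge. Highest is unlawful firearm possession at $36500. Additional: $2000 × 20% = $400; $3500 × 20% = $700. Combined base = $36500 + $1100 = $37600.
Victim suffered great bodily injury (+100%): $37600 × 2 = $75200.
Defendant is a documented gang member (+25%): $75200 × 1.25 = $94000.
No failures to appear in the past ten years (−15%): $94000 × 0.85 = $79900.
Age 65 or older (−35%): $79900 × 0.65 = $51935.
$51935 is within the $400000 maximum.

$51935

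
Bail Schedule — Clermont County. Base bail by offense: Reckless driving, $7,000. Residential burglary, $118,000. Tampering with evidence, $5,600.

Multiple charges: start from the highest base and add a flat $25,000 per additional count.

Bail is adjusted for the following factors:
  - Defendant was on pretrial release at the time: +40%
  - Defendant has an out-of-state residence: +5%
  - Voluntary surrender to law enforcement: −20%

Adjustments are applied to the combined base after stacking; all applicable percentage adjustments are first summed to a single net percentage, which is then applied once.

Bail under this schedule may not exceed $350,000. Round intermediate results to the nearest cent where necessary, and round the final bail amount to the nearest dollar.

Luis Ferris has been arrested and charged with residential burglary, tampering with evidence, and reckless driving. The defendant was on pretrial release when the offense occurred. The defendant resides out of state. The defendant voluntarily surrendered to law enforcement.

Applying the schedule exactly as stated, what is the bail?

Base amounts from the schedule: residential burglary $118,000; tampering with evidence $5,600; reckless driving $7,000.
Stacking rule: highest base plus $25,000 per additional charge. Highest is residential burglary at $118,000; 2 additional charges → +$50,000. Combined base = $168,000.
Net percentage adjustment: +40% +5% −20% = +25%. $168,000 × 1.25 = $210,000.
$210,000 is within the $350,000 maximum.

$210,000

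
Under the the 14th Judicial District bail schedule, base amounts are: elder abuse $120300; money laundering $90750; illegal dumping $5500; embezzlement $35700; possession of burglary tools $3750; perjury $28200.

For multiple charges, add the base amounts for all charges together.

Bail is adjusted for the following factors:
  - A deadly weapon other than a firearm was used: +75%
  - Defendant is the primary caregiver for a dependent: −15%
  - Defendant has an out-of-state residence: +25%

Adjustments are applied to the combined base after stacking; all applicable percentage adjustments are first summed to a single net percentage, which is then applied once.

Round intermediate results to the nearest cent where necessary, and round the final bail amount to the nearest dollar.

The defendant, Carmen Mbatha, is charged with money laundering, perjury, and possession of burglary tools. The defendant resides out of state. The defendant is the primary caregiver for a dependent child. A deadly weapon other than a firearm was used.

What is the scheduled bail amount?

Base amounts from the schedule: money laundering $90750; perjury $28200; possession of burglary tools $3750.
Stacking rule: sum of all bases. $90750 + $28200 + $3750 = $122700.
Net percentage adjustment: +75% −15% +25% = +85%. $122700 × 1.85 = $226995.

$226995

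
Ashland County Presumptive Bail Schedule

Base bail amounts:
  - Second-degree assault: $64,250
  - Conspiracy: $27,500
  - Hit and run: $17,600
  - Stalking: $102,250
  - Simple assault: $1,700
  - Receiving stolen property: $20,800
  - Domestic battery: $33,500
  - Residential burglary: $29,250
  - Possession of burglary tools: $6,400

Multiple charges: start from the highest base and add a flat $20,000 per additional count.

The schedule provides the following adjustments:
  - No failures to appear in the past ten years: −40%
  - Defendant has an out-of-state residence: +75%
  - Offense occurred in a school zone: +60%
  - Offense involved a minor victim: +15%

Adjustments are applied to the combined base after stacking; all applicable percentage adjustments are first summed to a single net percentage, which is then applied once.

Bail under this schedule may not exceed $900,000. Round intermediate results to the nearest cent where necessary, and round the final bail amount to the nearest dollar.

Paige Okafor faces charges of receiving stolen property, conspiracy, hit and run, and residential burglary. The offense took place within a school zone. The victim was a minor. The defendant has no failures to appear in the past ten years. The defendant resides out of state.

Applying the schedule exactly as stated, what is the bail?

$187,425

Base amounts from the schedule: receiving stolen property $20,800; conspiracy $27,500; hit and run $17,600; residential burglary $29,250.
Stacking rule: highest base plus $20,000 per additional charge. Highest is residential burglary at $29,250; 3 additional charges → +$60,000. Combined base = $89,250.
Net percentage adjustment: −40% +75% +60% +15% = +110%. $89,250 × 2.1 = $187,425.
$187,425 is within the $900,000 maximum.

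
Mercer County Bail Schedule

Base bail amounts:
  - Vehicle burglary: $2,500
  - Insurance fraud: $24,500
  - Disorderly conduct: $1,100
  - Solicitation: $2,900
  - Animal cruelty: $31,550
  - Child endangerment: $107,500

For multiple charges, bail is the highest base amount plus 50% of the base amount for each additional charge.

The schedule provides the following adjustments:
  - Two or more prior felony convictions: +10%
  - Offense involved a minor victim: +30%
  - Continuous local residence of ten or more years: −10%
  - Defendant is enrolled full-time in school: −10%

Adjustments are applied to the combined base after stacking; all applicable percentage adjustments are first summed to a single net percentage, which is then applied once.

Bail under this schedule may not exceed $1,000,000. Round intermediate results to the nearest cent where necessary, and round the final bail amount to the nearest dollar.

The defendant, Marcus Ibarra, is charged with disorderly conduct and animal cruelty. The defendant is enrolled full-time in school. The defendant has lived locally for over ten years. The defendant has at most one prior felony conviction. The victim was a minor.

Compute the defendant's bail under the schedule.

Base amounts from the schedule: disorderly conduct $1,100; animal cruelty $31,550.
Stacking rule: highest base plus 50% of each additional charge. Highest is animal cruelty at $31,550. Additional: $1,100 × 50% = $550. Combined base = $31,550 + $550 = $32,100.
Net percentage adjustment: +30% −10% −10% = +10%. $32,100 × 1.1 = $35,310.
$35,310 is within the $1,000,000 maximum.

$35,310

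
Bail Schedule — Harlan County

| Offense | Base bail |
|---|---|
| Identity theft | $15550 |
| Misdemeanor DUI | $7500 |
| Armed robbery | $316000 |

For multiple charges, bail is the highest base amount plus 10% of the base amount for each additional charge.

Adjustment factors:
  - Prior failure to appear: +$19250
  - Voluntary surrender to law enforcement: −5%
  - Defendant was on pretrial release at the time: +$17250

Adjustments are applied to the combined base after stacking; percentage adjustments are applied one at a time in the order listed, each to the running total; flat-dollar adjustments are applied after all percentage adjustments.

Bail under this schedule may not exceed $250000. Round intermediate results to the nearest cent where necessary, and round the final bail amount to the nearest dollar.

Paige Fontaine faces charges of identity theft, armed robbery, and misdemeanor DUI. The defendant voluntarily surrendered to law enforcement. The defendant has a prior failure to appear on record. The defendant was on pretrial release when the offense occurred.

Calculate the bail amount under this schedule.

Base amounts from the schedule: identity theft $15550; armed robbery $316000; misdemeanor DUI $7500.
Stacking rule: highest base plus 10% of each additional charge. Highest is armed robbery at $316000. Additional: $15550 × 10% = $1555; $7500 × 10% = $750. Combined base = $316000 + $2305 = $318305.
Voluntary surrender to law enforcement (−5%): $318305 × 0.95 = $302389.75.
Prior failure to appear (+$19250 flat): $302389.75 + $19250 = $321639.75.
Defendant was on pretrial release at the time (+$17250 flat): $321639.75 + $17250 = $338889.75.
Result $338889.75 exceeds the maximum of $250000; bail is capped at $250000.

$250000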